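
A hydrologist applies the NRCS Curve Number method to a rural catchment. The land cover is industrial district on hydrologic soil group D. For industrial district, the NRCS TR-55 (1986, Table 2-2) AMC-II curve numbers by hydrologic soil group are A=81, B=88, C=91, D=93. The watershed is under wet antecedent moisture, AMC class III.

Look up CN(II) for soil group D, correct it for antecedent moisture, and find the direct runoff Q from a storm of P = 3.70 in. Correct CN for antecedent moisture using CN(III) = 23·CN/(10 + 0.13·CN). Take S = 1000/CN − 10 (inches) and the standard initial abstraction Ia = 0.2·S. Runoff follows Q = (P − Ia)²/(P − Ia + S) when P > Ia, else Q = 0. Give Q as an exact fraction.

Q = 6043974049/1812652770 in ≈ 3.334 in

NRCS table: industrial district, soil group D → CN(II) = 93
Adjust CN=93 to AMC III: 23·93/(10 + 0.13·93) → 2139 ÷ (2209/100) = 213900/2209 ≈ 96.831
Retention S: 1000/CN − 10 with CN=96.831 → S = 700/2139 ≈ 0.327 in
Ia = 0.2S: 0.2·0.327 = 0.065 in (exactly 140/2139)
Excess rainfall: 3.700 − 0.065 = 3.635 in; P > Ia so Q > 0
Runoff Q = (P−Ia)²/(P−Ia+S) = (3.635)²/(3.635+0.327) = 6043974049/1812652770 ≈ 3.334 in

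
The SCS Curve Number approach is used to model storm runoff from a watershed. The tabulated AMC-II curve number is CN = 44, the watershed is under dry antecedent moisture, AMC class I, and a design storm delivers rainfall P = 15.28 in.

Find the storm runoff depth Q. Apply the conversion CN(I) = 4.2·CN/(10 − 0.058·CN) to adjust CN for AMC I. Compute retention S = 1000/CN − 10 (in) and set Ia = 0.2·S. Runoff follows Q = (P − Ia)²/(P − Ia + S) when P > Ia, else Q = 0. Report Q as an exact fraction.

Adjust CN=44 to AMC I: 4.2·44/(10 − 0.058·44) → (924/5) ÷ (931/125) = 3300/133 ≈ 24.812
Max retention: S = 1000/(3300/133) − 10 = 1000/33 in (≈ 30.303 in)
Ia = 0.2S: 0.2·30.303 = 6.061 in (exactly 200/33)
Excess rainfall: 15.280 − 6.061 = 9.219 in; P > Ia so Q > 0
Runoff Q = (P−Ia)²/(P−Ia+S) = (9.219)²/(9.219+30.303) = 28925618/13449975 ≈ 2.151 in

Q = 28925618/13449975 in ≈ 2.151 in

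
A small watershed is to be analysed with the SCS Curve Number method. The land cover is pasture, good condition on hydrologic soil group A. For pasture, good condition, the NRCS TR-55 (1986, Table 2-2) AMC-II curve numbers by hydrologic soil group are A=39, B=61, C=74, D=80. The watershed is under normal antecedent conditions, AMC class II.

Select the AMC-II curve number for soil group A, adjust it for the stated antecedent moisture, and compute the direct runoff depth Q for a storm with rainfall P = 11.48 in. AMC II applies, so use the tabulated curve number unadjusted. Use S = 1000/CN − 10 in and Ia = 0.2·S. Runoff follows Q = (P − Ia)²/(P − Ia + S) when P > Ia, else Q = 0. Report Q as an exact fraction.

Q = 66308449/22808175 in ≈ 2.907 in

NRCS table: pasture, good condition, soil group A → CN(II) = 39
AMC II — tabulated CN = 39 applies directly.
Retention S: 1000/CN − 10 with CN=39.000 → S = 610/39 ≈ 15.641 in
Ia = 0.2·(610/39) = 122/39 in ≈ 3.128 in
Excess rainfall: 11.480 − 3.128 = 8.352 in; P > Ia so Q > 0
Q: (8143/975)² ÷ (23393/975) = 66308449/22808175 in (≈ 2.907 in)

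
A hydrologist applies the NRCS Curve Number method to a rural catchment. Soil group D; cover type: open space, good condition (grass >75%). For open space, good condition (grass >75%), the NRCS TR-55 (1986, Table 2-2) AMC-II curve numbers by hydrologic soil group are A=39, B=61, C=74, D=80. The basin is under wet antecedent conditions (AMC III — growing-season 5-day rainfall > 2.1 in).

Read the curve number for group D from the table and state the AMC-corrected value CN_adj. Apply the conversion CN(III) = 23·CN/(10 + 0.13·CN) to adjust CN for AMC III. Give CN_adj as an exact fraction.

NRCS table: open space, good condition (grass >75%), soil group D → CN(II) = 80
CN(III) from CN(II)=80: (23·80)/(10 + 0.13·80) = 4600/51 ≈ 90.196

CN_adj = 4600/51 ≈ 90.196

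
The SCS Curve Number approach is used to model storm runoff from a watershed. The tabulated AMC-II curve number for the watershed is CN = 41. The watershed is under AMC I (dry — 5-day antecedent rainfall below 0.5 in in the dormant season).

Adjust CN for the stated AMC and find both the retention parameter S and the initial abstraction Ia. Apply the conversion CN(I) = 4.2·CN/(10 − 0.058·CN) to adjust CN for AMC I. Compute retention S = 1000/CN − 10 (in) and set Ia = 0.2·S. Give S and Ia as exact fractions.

S = 29500/861 in ≈ 34.262 in; Ia = 5900/861 in ≈ 6.852 in

CN(I) from CN(II)=41: (4.2·41)/(10 − 0.058·41) = 86100/3811 ≈ 22.592
Max retention: S = 1000/(86100/3811) − 10 = 29500/861 in (≈ 34.262 in)
Ia = 0.2S: 0.2·34.262 = 6.852 in (exactly 5900/861)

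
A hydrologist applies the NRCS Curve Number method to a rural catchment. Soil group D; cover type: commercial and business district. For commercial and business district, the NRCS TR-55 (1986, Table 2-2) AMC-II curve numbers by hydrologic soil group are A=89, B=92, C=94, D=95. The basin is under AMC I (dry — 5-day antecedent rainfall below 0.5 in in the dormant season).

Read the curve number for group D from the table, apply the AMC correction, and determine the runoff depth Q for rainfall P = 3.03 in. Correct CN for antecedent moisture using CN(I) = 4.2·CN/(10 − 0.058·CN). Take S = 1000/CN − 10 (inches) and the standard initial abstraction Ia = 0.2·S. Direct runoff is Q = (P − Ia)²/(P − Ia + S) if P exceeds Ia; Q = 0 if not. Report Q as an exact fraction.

Q = 12298144609/6419790300 in ≈ 1.916 in

NRCS table: commercial and business district, soil group D → CN(II) = 95
CN(I) from CN(II)=95: (4.2·95)/(10 − 0.058·95) = 39900/449 ≈ 88.864
S = 1000/(39900/449) − 10 = 500/399 in ≈ 1.253 in
Ia = 0.2·(500/399) = 100/399 in ≈ 0.251 in
Excess rainfall: 3.030 − 0.251 = 2.779 in; P > Ia so Q > 0
Q: (110897/39900)² ÷ (160897/39900) = 12298144609/6419790300 in (≈ 1.916 in)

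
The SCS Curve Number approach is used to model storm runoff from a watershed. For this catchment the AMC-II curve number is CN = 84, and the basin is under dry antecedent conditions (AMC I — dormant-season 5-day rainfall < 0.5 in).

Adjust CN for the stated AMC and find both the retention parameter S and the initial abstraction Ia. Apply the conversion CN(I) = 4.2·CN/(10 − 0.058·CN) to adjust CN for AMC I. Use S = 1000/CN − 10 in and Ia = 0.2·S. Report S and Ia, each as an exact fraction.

S = 2000/441 in ≈ 4.535 in; Ia = 400/441 in ≈ 0.907 in

Adjust CN=84 to AMC I: 4.2·84/(10 − 0.058·84) → (1764/5) ÷ (641/125) = 44100/641 ≈ 68.799
Max retention: S = 1000/(44100/641) − 10 = 2000/441 in (≈ 4.535 in)
Initial abstraction Ia = S/5 = (2000/441)/5 = 400/441 ≈ 0.907 in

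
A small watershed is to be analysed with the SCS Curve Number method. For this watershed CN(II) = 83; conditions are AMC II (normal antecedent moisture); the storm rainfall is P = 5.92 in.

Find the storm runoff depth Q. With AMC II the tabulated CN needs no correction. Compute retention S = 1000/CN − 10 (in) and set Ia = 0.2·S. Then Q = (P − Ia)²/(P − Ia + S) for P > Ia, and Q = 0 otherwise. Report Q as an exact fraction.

Q = 32684089/8136075 in ≈ 4.017 in

Average conditions: CN = 83 (no AMC adjustment).
Retention S: 1000/CN − 10 with CN=83.000 → S = 170/83 ≈ 2.048 in
Ia = 0.2·(170/83) = 34/83 in ≈ 0.410 in
Excess rainfall: 5.920 − 0.410 = 5.510 in; P > Ia so Q > 0
Q = (11434/2075)²/((11434/2075) + 170/83) = (130736356/4305625)/(15684/2075) = 32684089/8136075 in ≈ 4.017 in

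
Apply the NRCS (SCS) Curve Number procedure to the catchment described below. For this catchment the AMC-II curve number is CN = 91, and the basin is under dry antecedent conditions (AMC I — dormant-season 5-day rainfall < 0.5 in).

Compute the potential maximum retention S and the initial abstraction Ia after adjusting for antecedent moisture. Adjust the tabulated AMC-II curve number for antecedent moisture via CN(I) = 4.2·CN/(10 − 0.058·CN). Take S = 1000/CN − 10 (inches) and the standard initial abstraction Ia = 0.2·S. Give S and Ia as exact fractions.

S = 1500/637 in ≈ 2.355 in; Ia = 300/637 in ≈ 0.471 in

CN(I) from CN(II)=91: (4.2·91)/(10 − 0.058·91) = 63700/787 ≈ 80.940
Max retention: S = 1000/(63700/787) − 10 = 1500/637 in (≈ 2.355 in)
Initial abstraction Ia = S/5 = (1500/637)/5 = 300/637 ≈ 0.471 in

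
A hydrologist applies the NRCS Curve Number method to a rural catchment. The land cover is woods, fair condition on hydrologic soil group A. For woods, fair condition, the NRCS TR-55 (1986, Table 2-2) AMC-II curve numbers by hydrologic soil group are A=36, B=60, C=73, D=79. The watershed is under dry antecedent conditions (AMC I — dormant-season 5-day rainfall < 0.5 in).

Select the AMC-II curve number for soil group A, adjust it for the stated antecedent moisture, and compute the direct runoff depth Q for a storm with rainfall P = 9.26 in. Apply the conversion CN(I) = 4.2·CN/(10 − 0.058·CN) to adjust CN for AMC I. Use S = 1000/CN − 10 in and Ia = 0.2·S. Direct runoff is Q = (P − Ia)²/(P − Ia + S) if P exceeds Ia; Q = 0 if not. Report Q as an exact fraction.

Q = 56355049/3850941150 in ≈ 0.015 in

NRCS table: woods, fair condition, soil group A → CN(II) = 36
Adjust CN=36 to AMC I: 4.2·36/(10 − 0.058·36) → (756/5) ÷ (989/125) = 18900/989 ≈ 19.110
Retention S: 1000/CN − 10 with CN=19.110 → S = 8000/189 ≈ 42.328 in
Initial abstraction Ia = S/5 = (8000/189)/5 = 1600/189 ≈ 8.466 in
Excess rainfall: 9.260 − 8.466 = 0.794 in; P > Ia so Q > 0
Q: (7507/9450)² ÷ (407507/9450) = 56355049/3850941150 in (≈ 0.015 in)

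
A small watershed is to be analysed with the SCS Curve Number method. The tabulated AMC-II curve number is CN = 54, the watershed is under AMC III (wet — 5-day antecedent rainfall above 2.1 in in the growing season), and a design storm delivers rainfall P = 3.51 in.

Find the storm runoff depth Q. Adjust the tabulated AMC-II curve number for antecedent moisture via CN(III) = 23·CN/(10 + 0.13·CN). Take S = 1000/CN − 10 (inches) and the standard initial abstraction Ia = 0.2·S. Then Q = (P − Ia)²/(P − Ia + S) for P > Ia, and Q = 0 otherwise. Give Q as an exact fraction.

Wet (AMC III): CN(III) = 23·54/(10 + 0.13·54) = 1242/(851/50) = 2700/37 ≈ 72.973
Max retention: S = 1000/(2700/37) − 10 = 100/27 in (≈ 3.704 in)
Ia = 0.2S: 0.2·3.704 = 0.741 in (exactly 20/27)
Excess rainfall: 3.510 − 0.741 = 2.769 in; P > Ia so Q > 0
Runoff Q = (P−Ia)²/(P−Ia+S) = (2.769)²/(2.769+3.704) = 55905529/47187900 ≈ 1.185 in

Q = 55905529/47187900 in ≈ 1.185 in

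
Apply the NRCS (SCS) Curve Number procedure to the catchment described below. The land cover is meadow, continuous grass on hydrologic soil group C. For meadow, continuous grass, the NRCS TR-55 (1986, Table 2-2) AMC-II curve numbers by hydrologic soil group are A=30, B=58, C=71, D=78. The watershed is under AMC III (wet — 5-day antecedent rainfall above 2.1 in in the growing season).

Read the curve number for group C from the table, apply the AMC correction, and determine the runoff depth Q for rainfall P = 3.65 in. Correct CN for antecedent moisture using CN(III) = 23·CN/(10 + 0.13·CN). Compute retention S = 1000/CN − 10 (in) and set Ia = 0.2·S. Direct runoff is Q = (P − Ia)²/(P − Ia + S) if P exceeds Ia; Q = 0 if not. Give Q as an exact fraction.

Q = 11579696881/5408789940 in ≈ 2.141 in

NRCS table: meadow, continuous grass, soil group C → CN(II) = 71
Wet (AMC III): CN(III) = 23·71/(10 + 0.13·71) = 1633/(1923/100) = 163300/1923 ≈ 84.919
S = 1000/(163300/1923) − 10 = 2900/1633 in ≈ 1.776 in
Initial abstraction Ia = S/5 = (2900/1633)/5 = 580/1633 ≈ 0.355 in
Excess rainfall: 3.650 − 0.355 = 3.295 in; P > Ia so Q > 0
Q = (107609/32660)²/((107609/32660) + 2900/1633) = (11579696881/1066675600)/(165609/32660) = 11579696881/5408789940 in ≈ 2.141 in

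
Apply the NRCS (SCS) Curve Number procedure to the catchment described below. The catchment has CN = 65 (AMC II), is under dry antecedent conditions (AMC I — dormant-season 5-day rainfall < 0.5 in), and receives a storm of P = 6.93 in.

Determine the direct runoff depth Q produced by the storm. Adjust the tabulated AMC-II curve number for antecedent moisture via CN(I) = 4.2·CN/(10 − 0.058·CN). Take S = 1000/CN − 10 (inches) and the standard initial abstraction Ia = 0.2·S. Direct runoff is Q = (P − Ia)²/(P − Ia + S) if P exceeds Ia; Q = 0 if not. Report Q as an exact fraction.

Q = 289918729/261405300 in ≈ 1.109 in

Adjust CN=65 to AMC I: 4.2·65/(10 − 0.058·65) → 273 ÷ (623/100) = 3900/89 ≈ 43.820
S = 1000/(3900/89) − 10 = 500/39 in ≈ 12.821 in
Ia = 0.2S: 0.2·12.821 = 2.564 in (exactly 100/39)
Since P=6.930 > Ia=2.564: effective rainfall P−Ia = 17027/3900 in
Runoff Q = (P−Ia)²/(P−Ia+S) = (4.366)²/(4.366+12.821) = 289918729/261405300 ≈ 1.109 in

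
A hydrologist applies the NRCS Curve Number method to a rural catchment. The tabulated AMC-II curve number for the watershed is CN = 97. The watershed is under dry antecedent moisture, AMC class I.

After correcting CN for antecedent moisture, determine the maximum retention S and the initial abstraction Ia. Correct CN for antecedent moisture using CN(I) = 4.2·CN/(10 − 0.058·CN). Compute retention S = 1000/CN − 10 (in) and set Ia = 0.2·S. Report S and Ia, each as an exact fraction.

S = 500/679 in ≈ 0.736 in; Ia = 100/679 in ≈ 0.147 in

Adjust CN=97 to AMC I: 4.2·97/(10 − 0.058·97) → (2037/5) ÷ (2187/500) = 67900/729 ≈ 93.141
Max retention: S = 1000/(67900/729) − 10 = 500/679 in (≈ 0.736 in)
Ia = 0.2S: 0.2·0.736 = 0.147 in (exactly 100/679)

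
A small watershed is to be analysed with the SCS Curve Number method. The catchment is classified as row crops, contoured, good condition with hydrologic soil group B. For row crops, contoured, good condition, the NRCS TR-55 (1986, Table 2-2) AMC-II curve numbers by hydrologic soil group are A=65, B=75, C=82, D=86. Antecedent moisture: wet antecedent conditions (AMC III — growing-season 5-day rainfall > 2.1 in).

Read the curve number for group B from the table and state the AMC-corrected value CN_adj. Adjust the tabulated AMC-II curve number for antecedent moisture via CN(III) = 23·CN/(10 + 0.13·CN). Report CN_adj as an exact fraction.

NRCS table: row crops, contoured, good condition, soil group B → CN(II) = 75
CN(III) from CN(II)=75: (23·75)/(10 + 0.13·75) = 6900/79 ≈ 87.342

CN_adj = 6900/79 ≈ 87.342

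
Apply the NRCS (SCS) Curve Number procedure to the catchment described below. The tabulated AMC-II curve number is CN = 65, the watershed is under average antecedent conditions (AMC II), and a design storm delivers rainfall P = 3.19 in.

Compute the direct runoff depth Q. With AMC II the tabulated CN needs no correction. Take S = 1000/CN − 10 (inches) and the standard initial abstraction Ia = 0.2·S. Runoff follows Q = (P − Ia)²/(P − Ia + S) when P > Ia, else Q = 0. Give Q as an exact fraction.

Average conditions: CN = 65 (no AMC adjustment).
Max retention: S = 1000/65 − 10 = 70/13 in (≈ 5.385 in)
Ia = 0.2S: 0.2·5.385 = 1.077 in (exactly 14/13)
P − Ia = 3.190 − 1.077 = 2747/1300 ≈ 2.113 in (> 0, runoff occurs)
Q: (2747/1300)² ÷ (9747/1300) = 7546009/12671100 in (≈ 0.596 in)

Q = 7546009/12671100 in ≈ 0.596 in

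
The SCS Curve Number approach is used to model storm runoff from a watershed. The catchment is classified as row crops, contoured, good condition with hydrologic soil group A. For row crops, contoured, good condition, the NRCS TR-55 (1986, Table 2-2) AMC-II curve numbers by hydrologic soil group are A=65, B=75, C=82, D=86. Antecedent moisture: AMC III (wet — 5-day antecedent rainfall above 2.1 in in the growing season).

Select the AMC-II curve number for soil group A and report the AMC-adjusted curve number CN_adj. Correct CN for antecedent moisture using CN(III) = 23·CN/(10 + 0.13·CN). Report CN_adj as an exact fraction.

CN_adj = 29900/369 ≈ 81.030

NRCS table: row crops, contoured, good condition, soil group A → CN(II) = 65
CN(III) from CN(II)=65: (23·65)/(10 + 0.13·65) = 29900/369 ≈ 81.030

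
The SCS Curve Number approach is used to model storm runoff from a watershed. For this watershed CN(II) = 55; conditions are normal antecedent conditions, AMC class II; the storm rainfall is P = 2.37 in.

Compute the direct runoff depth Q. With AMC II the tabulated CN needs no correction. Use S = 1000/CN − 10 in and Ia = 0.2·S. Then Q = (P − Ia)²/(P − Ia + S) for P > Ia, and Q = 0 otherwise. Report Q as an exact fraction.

Average conditions: CN = 55 (no AMC adjustment).
S = 1000/55 − 10 = 90/11 in ≈ 8.182 in
Ia = 0.2S: 0.2·8.182 = 1.636 in (exactly 18/11)
Since P=2.370 > Ia=1.636: effective rainfall P−Ia = 807/1100 in
Runoff Q = (P−Ia)²/(P−Ia+S) = (0.734)²/(0.734+8.182) = 217083/3595900 ≈ 0.060 in

Q = 217083/3595900 in ≈ 0.060 in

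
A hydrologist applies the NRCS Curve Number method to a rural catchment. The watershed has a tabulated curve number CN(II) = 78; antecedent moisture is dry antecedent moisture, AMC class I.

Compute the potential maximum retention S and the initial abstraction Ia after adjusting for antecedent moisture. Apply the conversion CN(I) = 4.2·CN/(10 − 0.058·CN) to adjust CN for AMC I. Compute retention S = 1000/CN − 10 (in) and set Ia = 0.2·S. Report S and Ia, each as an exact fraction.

Adjust CN=78 to AMC I: 4.2·78/(10 − 0.058·78) → (1638/5) ÷ (1369/250) = 81900/1369 ≈ 59.825
Max retention: S = 1000/(81900/1369) − 10 = 5500/819 in (≈ 6.716 in)
Ia = 0.2S: 0.2·6.716 = 1.343 in (exactly 1100/819)

S = 5500/819 in ≈ 6.716 in; Ia = 1100/819 in ≈ 1.343 in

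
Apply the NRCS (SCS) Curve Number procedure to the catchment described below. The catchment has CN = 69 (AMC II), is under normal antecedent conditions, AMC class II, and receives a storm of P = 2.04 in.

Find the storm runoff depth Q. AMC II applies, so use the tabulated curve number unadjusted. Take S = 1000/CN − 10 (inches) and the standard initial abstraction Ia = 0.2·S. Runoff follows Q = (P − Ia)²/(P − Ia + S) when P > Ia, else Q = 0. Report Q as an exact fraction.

Q = 3876961/16765275 in ≈ 0.231 in

CN(II) = 69; AMC II needs no correction.
S = 1000/69 − 10 = 310/69 in ≈ 4.493 in
Initial abstraction Ia = S/5 = (310/69)/5 = 62/69 ≈ 0.899 in
Since P=2.040 > Ia=0.899: effective rainfall P−Ia = 1969/1725 in
Q: (1969/1725)² ÷ (9719/1725) = 3876961/16765275 in (≈ 0.231 in)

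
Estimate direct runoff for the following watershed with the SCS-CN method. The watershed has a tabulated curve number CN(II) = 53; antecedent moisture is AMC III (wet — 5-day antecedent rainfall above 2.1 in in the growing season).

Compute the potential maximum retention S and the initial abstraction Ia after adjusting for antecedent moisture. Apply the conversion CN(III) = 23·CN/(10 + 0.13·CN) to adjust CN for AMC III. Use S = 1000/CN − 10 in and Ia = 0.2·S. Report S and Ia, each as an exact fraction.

S = 4700/1219 in ≈ 3.856 in; Ia = 940/1219 in ≈ 0.771 in

Adjust CN=53 to AMC III: 23·53/(10 + 0.13·53) → 1219 ÷ (1689/100) = 121900/1689 ≈ 72.173
S = 1000/(121900/1689) − 10 = 4700/1219 in ≈ 3.856 in
Initial abstraction Ia = S/5 = (4700/1219)/5 = 940/1219 ≈ 0.771 in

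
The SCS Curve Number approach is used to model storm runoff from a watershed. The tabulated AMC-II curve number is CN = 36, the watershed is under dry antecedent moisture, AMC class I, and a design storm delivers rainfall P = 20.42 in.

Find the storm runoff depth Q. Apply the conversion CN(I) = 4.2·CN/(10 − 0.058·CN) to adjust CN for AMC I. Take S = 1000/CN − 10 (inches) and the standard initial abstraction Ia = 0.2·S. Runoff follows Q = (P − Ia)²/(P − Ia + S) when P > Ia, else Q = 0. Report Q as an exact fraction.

Q = 12761994961/4847557050 in ≈ 2.633 in

Adjust CN=36 to AMC I: 4.2·36/(10 − 0.058·36) → (756/5) ÷ (989/125) = 18900/989 ≈ 19.110
S = 1000/(18900/989) − 10 = 8000/189 in ≈ 42.328 in
Ia = 0.2·(8000/189) = 1600/189 in ≈ 8.466 in
P − Ia = 20.420 − 8.466 = 112969/9450 ≈ 11.954 in (> 0, runoff occurs)
Q = (112969/9450)²/((112969/9450) + 8000/189) = (12761994961/89302500)/(512969/9450) = 12761994961/4847557050 in ≈ 2.633 in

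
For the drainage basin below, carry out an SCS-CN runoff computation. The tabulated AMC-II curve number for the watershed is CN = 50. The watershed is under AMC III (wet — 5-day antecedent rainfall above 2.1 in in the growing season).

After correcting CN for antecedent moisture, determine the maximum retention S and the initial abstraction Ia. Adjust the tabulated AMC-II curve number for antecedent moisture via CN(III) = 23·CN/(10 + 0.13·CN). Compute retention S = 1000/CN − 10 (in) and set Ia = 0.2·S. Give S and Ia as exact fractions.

Adjust CN=50 to AMC III: 23·50/(10 + 0.13·50) → 1150 ÷ (33/2) = 2300/33 ≈ 69.697
Retention S: 1000/CN − 10 with CN=69.697 → S = 100/23 ≈ 4.348 in
Ia = 0.2S: 0.2·4.348 = 0.870 in (exactly 20/23)

S = 100/23 in ≈ 4.348 in; Ia = 20/23 in ≈ 0.870 in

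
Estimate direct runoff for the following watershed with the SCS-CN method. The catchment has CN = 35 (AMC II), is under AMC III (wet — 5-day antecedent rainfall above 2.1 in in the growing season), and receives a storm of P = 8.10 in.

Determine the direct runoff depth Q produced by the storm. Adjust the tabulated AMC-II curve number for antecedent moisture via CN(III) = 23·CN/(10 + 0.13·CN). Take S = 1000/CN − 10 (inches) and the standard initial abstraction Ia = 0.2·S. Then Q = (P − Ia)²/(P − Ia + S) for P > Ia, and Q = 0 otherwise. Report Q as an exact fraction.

Q = 109014481/37740010 in ≈ 2.889 in

Adjust CN=35 to AMC III: 23·35/(10 + 0.13·35) → 805 ÷ (291/20) = 16100/291 ≈ 55.326
S = 1000/(16100/291) − 10 = 1300/161 in ≈ 8.075 in
Ia = 0.2·(1300/161) = 260/161 in ≈ 1.615 in
Since P=8.100 > Ia=1.615: effective rainfall P−Ia = 10441/1610 in
Runoff Q = (P−Ia)²/(P−Ia+S) = (6.485)²/(6.485+8.075) = 109014481/37740010 ≈ 2.889 in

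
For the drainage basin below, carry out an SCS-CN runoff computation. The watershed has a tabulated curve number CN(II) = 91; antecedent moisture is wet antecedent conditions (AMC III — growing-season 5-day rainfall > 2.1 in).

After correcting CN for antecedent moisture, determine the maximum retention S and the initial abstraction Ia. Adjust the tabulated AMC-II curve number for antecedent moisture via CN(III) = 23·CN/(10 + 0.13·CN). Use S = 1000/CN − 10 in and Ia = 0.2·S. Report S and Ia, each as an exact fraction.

CN(III) from CN(II)=91: (23·91)/(10 + 0.13·91) = 209300/2183 ≈ 95.877
Max retention: S = 1000/(209300/2183) − 10 = 900/2093 in (≈ 0.430 in)
Initial abstraction Ia = S/5 = (900/2093)/5 = 180/2093 ≈ 0.086 in

S = 900/2093 in ≈ 0.430 in; Ia = 180/2093 in ≈ 0.086 in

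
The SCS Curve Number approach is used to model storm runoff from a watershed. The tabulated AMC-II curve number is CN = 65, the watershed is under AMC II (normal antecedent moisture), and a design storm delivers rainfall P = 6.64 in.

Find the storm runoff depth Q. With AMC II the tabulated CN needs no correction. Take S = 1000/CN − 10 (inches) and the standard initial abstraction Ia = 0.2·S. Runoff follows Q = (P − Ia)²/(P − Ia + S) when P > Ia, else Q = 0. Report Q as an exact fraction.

Q = 1634432/578175 in ≈ 2.827 in

AMC II — tabulated CN = 65 applies directly.
S = 1000/65 − 10 = 70/13 in ≈ 5.385 in
Ia = 0.2·(70/13) = 14/13 in ≈ 1.077 in
Since P=6.640 > Ia=1.077: effective rainfall P−Ia = 1808/325 in
Q = (1808/325)²/((1808/325) + 70/13) = (3268864/105625)/(3558/325) = 1634432/578175 in ≈ 2.827 in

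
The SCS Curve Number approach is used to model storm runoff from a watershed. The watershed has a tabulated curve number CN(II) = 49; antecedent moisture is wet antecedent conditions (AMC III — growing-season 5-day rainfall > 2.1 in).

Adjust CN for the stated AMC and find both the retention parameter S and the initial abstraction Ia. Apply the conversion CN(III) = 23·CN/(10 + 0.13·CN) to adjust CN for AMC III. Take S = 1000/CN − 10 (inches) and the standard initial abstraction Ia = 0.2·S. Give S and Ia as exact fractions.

S = 5100/1127 in ≈ 4.525 in; Ia = 1020/1127 in ≈ 0.905 in

Adjust CN=49 to AMC III: 23·49/(10 + 0.13·49) → 1127 ÷ (1637/100) = 112700/1637 ≈ 68.845
Retention S: 1000/CN − 10 with CN=68.845 → S = 5100/1127 ≈ 4.525 in
Ia = 0.2S: 0.2·4.525 = 0.905 in (exactly 1020/1127)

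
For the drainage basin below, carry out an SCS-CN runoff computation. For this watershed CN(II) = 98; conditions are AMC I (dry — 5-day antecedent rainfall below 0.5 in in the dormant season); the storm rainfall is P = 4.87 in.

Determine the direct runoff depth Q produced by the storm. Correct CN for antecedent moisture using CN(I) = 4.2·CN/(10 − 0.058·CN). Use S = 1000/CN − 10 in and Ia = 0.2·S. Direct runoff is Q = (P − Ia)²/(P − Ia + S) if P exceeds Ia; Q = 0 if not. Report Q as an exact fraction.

Q = 241201801129/55681556700 in ≈ 4.332 in

CN(I) from CN(II)=98: (4.2·98)/(10 − 0.058·98) = 102900/1079 ≈ 95.366
Max retention: S = 1000/(102900/1079) − 10 = 500/1029 in (≈ 0.486 in)
Ia = 0.2S: 0.2·0.486 = 0.097 in (exactly 100/1029)
Excess rainfall: 4.870 − 0.097 = 4.773 in; P > Ia so Q > 0
Q = (491123/102900)²/((491123/102900) + 500/1029) = (241201801129/10588410000)/(541123/102900) = 241201801129/55681556700 in ≈ 4.332 in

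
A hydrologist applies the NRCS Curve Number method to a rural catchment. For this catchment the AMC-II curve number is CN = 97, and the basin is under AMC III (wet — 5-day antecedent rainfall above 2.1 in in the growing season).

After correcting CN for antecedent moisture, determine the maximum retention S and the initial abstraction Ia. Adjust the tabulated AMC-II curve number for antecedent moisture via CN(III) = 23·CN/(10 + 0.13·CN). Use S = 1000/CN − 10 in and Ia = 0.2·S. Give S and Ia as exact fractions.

Wet (AMC III): CN(III) = 23·97/(10 + 0.13·97) = 2231/(2261/100) = 223100/2261 ≈ 98.673
Max retention: S = 1000/(223100/2261) − 10 = 300/2231 in (≈ 0.134 in)
Ia = 0.2·(300/2231) = 60/2231 in ≈ 0.027 in

S = 300/2231 in ≈ 0.134 in; Ia = 60/2231 in ≈ 0.027 in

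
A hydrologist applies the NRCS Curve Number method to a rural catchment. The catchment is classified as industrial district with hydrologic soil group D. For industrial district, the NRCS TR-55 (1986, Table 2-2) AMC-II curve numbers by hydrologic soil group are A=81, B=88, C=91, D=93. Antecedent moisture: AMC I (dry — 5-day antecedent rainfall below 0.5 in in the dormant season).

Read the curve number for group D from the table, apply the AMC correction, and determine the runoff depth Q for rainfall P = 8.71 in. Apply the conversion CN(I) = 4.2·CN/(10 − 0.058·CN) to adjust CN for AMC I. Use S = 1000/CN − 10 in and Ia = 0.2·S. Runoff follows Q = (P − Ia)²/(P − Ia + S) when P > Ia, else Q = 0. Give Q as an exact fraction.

Q = 54293194081/7895951100 in ≈ 6.876 in

NRCS table: industrial district, soil group D → CN(II) = 93
Adjust CN=93 to AMC I: 4.2·93/(10 − 0.058·93) → (1953/5) ÷ (2303/500) = 27900/329 ≈ 84.802
Retention S: 1000/CN − 10 with CN=84.802 → S = 500/279 ≈ 1.792 in
Ia = 0.2·(500/279) = 100/279 in ≈ 0.358 in
P − Ia = 8.710 − 0.358 = 233009/27900 ≈ 8.352 in (> 0, runoff occurs)
Q = (233009/27900)²/((233009/27900) + 500/279) = (54293194081/778410000)/(283009/27900) = 54293194081/7895951100 in ≈ 6.876 in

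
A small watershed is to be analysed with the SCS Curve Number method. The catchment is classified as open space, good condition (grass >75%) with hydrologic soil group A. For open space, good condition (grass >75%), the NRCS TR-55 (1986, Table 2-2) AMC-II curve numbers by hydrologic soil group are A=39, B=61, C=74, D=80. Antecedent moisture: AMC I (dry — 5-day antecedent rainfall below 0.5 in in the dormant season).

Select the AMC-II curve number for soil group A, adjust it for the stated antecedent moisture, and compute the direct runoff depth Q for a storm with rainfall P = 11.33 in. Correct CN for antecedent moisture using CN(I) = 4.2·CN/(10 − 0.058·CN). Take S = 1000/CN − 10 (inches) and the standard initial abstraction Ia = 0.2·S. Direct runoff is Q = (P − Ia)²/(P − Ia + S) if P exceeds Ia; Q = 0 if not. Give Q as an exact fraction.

NRCS table: open space, good condition (grass >75%), soil group A → CN(II) = 39
Adjust CN=39 to AMC I: 4.2·39/(10 − 0.058·39) → (819/5) ÷ (3869/500) = 81900/3869 ≈ 21.168
S = 1000/(81900/3869) − 10 = 30500/819 in ≈ 37.241 in
Ia = 0.2S: 0.2·37.241 = 7.448 in (exactly 6100/819)
Excess rainfall: 11.330 − 7.448 = 3.882 in; P > Ia so Q > 0
Runoff Q = (P−Ia)²/(P−Ia+S) = (3.882)²/(3.882+37.241) = 101077577329/275833221300 ≈ 0.366 in

Q = 101077577329/275833221300 in ≈ 0.366 in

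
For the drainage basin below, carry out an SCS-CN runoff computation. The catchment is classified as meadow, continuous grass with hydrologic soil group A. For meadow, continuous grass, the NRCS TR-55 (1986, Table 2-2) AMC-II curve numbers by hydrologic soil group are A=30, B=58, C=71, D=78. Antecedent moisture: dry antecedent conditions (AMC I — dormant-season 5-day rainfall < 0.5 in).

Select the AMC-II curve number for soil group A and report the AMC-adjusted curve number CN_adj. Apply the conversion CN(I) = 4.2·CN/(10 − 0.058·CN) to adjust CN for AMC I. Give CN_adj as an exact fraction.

NRCS table: meadow, continuous grass, soil group A → CN(II) = 30
Adjust CN=30 to AMC I: 4.2·30/(10 − 0.058·30) → 126 ÷ (413/50) = 900/59 ≈ 15.254

CN_adj = 900/59 ≈ 15.254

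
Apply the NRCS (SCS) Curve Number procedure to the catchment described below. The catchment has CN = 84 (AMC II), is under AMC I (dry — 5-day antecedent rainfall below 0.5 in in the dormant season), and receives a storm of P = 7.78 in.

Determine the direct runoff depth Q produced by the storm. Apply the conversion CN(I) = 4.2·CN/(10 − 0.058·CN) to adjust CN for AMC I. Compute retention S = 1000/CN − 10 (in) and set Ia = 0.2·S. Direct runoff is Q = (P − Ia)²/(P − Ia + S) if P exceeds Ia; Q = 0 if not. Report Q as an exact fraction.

CN(I) from CN(II)=84: (4.2·84)/(10 − 0.058·84) = 44100/641 ≈ 68.799
Max retention: S = 1000/(44100/641) − 10 = 2000/441 in (≈ 4.535 in)
Ia = 0.2·(2000/441) = 400/441 in ≈ 0.907 in
Since P=7.780 > Ia=0.907: effective rainfall P−Ia = 151549/22050 in
Runoff Q = (P−Ia)²/(P−Ia+S) = (6.873)²/(6.873+4.535) = 22967099401/5546655450 ≈ 4.141 in

Q = 22967099401/5546655450 in ≈ 4.141 in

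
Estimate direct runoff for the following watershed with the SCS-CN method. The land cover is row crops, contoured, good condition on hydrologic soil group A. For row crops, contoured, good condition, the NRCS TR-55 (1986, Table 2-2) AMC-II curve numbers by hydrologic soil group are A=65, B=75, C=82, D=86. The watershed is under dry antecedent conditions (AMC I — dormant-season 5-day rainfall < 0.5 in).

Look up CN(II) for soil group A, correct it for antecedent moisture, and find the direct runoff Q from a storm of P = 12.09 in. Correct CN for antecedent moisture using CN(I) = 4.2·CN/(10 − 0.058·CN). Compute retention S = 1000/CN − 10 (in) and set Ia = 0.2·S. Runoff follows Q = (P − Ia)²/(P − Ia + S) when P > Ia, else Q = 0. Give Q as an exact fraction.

Q = 1380196801/339888900 in ≈ 4.061 in

NRCS table: row crops, contoured, good condition, soil group A → CN(II) = 65
Dry (AMC I): CN(I) = 4.2·65/(10 − 0.058·65) = 273/(623/100) = 3900/89 ≈ 43.820
S = 1000/(3900/89) − 10 = 500/39 in ≈ 12.821 in
Ia = 0.2·(500/39) = 100/39 in ≈ 2.564 in
P − Ia = 12.090 − 2.564 = 37151/3900 ≈ 9.526 in (> 0, runoff occurs)
Q: (37151/3900)² ÷ (87151/3900) = 1380196801/339888900 in (≈ 4.061 in)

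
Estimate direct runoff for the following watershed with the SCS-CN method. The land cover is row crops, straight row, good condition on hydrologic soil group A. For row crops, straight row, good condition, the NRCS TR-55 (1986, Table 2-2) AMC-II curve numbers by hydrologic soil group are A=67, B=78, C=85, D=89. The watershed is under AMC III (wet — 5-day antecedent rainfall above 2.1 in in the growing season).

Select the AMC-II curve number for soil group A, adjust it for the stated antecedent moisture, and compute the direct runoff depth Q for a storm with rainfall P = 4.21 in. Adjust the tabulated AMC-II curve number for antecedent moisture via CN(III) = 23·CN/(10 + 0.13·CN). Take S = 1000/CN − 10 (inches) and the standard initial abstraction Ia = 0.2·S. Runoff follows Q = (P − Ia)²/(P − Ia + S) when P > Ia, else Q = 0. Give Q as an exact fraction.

Q = 339610383121/140656470100 in ≈ 2.414 in

NRCS table: row crops, straight row, good condition, soil group A → CN(II) = 67
CN(III) from CN(II)=67: (23·67)/(10 + 0.13·67) = 154100/1871 ≈ 82.362
Retention S: 1000/CN − 10 with CN=82.362 → S = 3300/1541 ≈ 2.141 in
Ia = 0.2S: 0.2·2.141 = 0.428 in (exactly 660/1541)
Excess rainfall: 4.210 − 0.428 = 3.782 in; P > Ia so Q > 0
Q = (582761/154100)²/((582761/154100) + 3300/1541) = (339610383121/23746810000)/(912761/154100) = 339610383121/140656470100 in ≈ 2.414 in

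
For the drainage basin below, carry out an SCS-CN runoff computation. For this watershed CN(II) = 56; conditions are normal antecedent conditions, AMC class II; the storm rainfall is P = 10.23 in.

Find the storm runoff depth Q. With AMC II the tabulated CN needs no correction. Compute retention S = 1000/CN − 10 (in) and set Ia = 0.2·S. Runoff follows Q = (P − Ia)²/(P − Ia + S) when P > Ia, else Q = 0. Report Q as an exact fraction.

AMC II — tabulated CN = 56 applies directly.
Retention S: 1000/CN − 10 with CN=56.000 → S = 55/7 ≈ 7.857 in
Initial abstraction Ia = S/5 = (55/7)/5 = 11/7 ≈ 1.571 in
Since P=10.230 > Ia=1.571: effective rainfall P−Ia = 6061/700 in
Runoff Q = (P−Ia)²/(P−Ia+S) = (8.659)²/(8.659+7.857) = 3339611/735700 ≈ 4.539 in

Q = 3339611/735700 in ≈ 4.539 in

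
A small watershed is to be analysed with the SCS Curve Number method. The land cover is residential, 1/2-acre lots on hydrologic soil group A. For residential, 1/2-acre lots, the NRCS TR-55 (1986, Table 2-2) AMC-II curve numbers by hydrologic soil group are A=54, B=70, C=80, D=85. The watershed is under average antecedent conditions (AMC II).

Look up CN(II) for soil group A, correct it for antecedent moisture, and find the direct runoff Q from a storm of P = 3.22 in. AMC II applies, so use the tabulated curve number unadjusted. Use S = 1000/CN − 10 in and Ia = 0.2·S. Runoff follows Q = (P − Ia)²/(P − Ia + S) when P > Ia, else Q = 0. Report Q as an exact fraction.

Q = 182183/795150 in ≈ 0.229 in

NRCS table: residential, 1/2-acre lots, soil group A → CN(II) = 54
AMC II — tabulated CN = 54 applies directly.
Retention S: 1000/CN − 10 with CN=54.000 → S = 230/27 ≈ 8.519 in
Initial abstraction Ia = S/5 = (230/27)/5 = 46/27 ≈ 1.704 in
Since P=3.220 > Ia=1.704: effective rainfall P−Ia = 2047/1350 in
Q = (2047/1350)²/((2047/1350) + 230/27) = (4190209/1822500)/(13547/1350) = 182183/795150 in ≈ 0.229 in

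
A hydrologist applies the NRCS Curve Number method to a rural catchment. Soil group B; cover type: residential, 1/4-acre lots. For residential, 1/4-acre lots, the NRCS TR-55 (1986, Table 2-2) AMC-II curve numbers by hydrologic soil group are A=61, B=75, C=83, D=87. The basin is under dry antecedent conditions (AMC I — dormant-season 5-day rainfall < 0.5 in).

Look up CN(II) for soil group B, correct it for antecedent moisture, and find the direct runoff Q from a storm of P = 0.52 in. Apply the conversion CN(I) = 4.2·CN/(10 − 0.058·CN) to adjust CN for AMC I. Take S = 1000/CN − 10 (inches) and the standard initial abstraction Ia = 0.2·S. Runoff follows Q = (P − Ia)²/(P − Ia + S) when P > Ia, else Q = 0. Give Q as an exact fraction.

NRCS table: residential, 1/4-acre lots, soil group B → CN(II) = 75
CN(I) from CN(II)=75: (4.2·75)/(10 − 0.058·75) = 6300/113 ≈ 55.752
Max retention: S = 1000/(6300/113) − 10 = 500/63 in (≈ 7.937 in)
Initial abstraction Ia = S/5 = (500/63)/5 = 100/63 ≈ 1.587 in
P = 0.520 ≤ Ia = 1.587 in: entire storm abstracted, Q = 0.

Q = 0 in ≈ 0.000 in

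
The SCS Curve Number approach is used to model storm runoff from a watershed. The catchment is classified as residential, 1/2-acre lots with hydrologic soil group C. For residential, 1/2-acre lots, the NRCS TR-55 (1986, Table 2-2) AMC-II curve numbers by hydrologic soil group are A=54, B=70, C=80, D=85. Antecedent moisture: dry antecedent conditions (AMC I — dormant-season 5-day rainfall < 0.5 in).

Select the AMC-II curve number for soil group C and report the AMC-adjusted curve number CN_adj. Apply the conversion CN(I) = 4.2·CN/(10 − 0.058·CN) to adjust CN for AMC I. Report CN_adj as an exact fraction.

CN_adj = 4200/67 ≈ 62.687

NRCS table: residential, 1/2-acre lots, soil group C → CN(II) = 80
Dry (AMC I): CN(I) = 4.2·80/(10 − 0.058·80) = 336/(134/25) = 4200/67 ≈ 62.687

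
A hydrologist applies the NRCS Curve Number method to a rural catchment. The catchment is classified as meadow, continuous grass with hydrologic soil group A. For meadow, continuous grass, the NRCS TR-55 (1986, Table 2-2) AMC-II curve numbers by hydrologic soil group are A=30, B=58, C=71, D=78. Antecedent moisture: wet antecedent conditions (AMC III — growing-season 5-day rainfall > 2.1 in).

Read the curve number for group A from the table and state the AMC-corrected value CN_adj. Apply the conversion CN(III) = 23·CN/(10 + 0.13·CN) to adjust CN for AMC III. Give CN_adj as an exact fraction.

CN_adj = 6900/139 ≈ 49.640

NRCS table: meadow, continuous grass, soil group A → CN(II) = 30
Wet (AMC III): CN(III) = 23·30/(10 + 0.13·30) = 690/(139/10) = 6900/139 ≈ 49.640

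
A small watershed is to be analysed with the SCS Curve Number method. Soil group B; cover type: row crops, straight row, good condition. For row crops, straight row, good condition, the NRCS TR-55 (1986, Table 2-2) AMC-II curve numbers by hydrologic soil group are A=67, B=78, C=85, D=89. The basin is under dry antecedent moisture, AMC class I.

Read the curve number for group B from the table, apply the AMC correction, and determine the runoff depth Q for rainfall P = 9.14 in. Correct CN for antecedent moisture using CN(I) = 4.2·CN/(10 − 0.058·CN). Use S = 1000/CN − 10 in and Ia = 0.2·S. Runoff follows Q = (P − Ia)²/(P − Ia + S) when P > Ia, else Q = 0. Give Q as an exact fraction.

NRCS table: row crops, straight row, good condition, soil group B → CN(II) = 78
Adjust CN=78 to AMC I: 4.2·78/(10 − 0.058·78) → (1638/5) ÷ (1369/250) = 81900/1369 ≈ 59.825
S = 1000/(81900/1369) − 10 = 5500/819 in ≈ 6.716 in
Initial abstraction Ia = S/5 = (5500/819)/5 = 1100/819 ≈ 1.343 in
Excess rainfall: 9.140 − 1.343 = 7.797 in; P > Ia so Q > 0
Q: (319283/40950)² ÷ (594283/40950) = 101941634089/24335888850 in (≈ 4.189 in)

Q = 101941634089/24335888850 in ≈ 4.189 in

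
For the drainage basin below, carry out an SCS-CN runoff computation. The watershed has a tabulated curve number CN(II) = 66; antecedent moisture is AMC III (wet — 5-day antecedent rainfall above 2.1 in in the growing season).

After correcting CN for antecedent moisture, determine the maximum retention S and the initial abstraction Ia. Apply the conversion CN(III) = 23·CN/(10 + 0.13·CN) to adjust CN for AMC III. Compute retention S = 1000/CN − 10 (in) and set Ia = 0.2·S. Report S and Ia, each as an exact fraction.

Wet (AMC III): CN(III) = 23·66/(10 + 0.13·66) = 1518/(929/50) = 75900/929 ≈ 81.701
S = 1000/(75900/929) − 10 = 1700/759 in ≈ 2.240 in
Initial abstraction Ia = S/5 = (1700/759)/5 = 340/759 ≈ 0.448 in

S = 1700/759 in ≈ 2.240 in; Ia = 340/759 in ≈ 0.448 in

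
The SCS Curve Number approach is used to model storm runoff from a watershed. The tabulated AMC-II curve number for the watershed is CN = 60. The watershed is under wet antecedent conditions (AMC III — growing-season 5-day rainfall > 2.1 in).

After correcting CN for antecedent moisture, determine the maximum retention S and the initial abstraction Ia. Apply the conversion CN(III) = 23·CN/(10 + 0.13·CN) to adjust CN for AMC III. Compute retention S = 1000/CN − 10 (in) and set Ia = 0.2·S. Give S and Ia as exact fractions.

S = 200/69 in ≈ 2.899 in; Ia = 40/69 in ≈ 0.580 in

CN(III) from CN(II)=60: (23·60)/(10 + 0.13·60) = 6900/89 ≈ 77.528
Max retention: S = 1000/(6900/89) − 10 = 200/69 in (≈ 2.899 in)
Ia = 0.2·(200/69) = 40/69 in ≈ 0.580 in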